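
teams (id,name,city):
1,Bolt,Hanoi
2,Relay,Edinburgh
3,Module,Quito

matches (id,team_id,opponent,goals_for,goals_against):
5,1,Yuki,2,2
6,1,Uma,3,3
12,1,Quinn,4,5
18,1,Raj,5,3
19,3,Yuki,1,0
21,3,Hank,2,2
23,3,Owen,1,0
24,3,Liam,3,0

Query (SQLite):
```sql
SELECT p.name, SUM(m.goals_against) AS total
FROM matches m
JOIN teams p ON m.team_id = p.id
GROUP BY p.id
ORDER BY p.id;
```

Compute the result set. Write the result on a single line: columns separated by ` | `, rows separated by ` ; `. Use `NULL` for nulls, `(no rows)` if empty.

Bolt | 13 ; Module | 2

Join each matches row to its teams via team_id.
Group joined rows by teams.id; compute SUM(m.goals_against) per group.
  1: ids {5, 6, 12, 18} → SUM(m.goals_against)=13
  3: ids {19, 21, 23, 24} → SUM(m.goals_against)=2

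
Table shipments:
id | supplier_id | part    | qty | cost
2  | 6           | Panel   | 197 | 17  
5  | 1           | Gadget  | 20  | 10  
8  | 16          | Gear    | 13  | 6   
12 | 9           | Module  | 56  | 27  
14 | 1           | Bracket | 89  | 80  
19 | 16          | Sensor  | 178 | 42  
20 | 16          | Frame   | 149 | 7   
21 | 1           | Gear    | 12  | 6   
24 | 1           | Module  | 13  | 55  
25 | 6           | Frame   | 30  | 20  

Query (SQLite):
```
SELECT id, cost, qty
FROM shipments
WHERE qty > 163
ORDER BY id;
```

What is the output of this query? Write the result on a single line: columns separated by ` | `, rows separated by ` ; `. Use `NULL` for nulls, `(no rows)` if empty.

2 | 17 | 197 ; 19 | 42 | 178

qty > 163: ids {2, 19}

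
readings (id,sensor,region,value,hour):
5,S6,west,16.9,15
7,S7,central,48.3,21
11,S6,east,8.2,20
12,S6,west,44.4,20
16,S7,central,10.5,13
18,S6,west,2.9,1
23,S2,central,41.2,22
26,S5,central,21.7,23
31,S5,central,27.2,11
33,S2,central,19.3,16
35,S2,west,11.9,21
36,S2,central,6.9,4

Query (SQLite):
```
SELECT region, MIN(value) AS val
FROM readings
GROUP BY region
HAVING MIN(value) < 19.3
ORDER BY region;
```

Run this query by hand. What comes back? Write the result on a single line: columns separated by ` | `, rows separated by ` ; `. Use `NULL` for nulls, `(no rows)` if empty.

central | 6.9 ; east | 8.2 ; west | 2.9

Partition readings by region; compute MIN(value) within each group.
HAVING: keep groups where MIN(value) < 19.3.
  central: ids {7, 16, 23, 26, 31, 33, 36} → MIN(value)=6.9
  east: ids {11} → MIN(value)=8.2
  west: ids {5, 12, 18, 35} → MIN(value)=2.9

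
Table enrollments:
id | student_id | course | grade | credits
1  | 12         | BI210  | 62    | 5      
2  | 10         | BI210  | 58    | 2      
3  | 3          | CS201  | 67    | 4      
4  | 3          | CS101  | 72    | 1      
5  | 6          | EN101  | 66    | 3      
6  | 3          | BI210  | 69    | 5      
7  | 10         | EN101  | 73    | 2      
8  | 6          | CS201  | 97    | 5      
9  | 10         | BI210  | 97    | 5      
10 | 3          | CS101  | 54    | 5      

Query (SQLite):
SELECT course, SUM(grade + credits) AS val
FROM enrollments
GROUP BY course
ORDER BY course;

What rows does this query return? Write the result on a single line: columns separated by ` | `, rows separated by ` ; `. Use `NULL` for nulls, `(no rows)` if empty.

For each row compute grade + credits.
Group by course; take SUM of the expression per group.
  BI210: ids {1, 2, 6, 9} → SUM(grade + credits)=303
  CS101: ids {4, 10} → SUM(grade + credits)=132
  CS201: ids {3, 8} → SUM(grade + credits)=173
  EN101: ids {5, 7} → SUM(grade + credits)=144

BI210 | 303 ; CS101 | 132 ; CS201 | 173 ; EN101 | 144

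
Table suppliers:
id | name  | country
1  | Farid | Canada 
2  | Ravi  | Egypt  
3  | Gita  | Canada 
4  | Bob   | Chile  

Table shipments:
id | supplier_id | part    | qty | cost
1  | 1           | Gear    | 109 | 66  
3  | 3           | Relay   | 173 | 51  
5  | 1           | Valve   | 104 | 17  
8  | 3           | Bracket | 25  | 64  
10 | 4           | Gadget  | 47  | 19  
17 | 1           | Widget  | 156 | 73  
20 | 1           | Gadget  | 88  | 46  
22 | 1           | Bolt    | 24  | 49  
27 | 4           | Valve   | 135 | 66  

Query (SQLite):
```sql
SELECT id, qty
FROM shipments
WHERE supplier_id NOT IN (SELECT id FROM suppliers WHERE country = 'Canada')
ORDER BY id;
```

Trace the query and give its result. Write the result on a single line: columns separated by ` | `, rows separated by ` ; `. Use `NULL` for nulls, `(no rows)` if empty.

10 | 47 ; 27 | 135

Inner query: suppliers.id where country = 'Canada'.
Outer: keep shipments rows whose supplier_id is not in that set.
Inner query → {1, 3}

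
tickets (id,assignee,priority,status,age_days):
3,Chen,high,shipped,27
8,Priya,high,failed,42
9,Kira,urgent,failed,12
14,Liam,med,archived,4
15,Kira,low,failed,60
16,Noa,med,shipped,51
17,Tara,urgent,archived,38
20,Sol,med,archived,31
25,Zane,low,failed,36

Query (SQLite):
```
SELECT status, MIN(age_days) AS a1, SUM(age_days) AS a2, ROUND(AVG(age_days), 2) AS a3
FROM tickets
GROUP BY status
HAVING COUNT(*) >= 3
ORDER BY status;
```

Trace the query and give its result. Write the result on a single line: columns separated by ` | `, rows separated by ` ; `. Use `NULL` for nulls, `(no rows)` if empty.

Group tickets by status.
Per group compute: MIN(age_days), SUM(age_days), ROUND(AVG(age_days), 2).
HAVING: drop groups with fewer than 3 rows.
  archived: ids {14, 17, 20} → MIN(age_days)=4, SUM(age_days)=73, ROUND(AVG(age_days), 2)=24.33
  failed: ids {8, 9, 15, 25} → MIN(age_days)=12, SUM(age_days)=150, ROUND(AVG(age_days), 2)=37.5
  shipped: ids {3, 16} → MIN(age_days)=27, SUM(age_days)=78, ROUND(AVG(age_days), 2)=39

archived | 4 | 73 | 24.33 ; failed | 12 | 150 | 37.5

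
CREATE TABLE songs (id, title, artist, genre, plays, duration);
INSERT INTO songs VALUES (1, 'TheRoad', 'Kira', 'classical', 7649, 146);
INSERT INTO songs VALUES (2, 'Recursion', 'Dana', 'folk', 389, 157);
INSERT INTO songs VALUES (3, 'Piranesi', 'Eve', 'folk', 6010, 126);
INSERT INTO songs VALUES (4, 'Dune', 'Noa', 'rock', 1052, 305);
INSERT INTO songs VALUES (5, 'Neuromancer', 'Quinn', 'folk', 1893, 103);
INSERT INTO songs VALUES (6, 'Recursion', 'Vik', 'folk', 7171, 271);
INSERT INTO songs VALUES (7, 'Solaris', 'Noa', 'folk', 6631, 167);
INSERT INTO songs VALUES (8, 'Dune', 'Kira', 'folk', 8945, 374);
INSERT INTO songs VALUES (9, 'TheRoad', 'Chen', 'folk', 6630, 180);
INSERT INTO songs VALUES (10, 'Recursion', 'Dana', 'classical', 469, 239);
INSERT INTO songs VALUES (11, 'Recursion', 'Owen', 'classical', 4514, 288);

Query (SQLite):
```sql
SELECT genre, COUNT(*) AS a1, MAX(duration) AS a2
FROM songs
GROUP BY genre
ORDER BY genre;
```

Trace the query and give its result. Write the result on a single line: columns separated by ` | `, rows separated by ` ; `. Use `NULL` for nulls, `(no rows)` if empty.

classical | 3 | 288 ; folk | 7 | 374 ; rock | 1 | 305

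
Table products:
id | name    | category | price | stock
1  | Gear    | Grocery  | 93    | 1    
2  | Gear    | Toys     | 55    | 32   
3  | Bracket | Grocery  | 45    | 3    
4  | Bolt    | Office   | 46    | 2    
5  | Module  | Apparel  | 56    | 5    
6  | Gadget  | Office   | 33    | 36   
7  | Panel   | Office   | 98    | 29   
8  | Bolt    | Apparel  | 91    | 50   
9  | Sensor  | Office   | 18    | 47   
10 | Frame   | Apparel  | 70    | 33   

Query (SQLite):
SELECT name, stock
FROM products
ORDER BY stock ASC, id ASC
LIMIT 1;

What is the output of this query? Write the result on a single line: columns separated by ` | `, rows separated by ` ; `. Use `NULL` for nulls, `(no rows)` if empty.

Sort by stock asc, tiebreak id asc: (1, id=1), (2, id=4), (3, id=3), (5, id=5) …. Take first 1.

Gear | 1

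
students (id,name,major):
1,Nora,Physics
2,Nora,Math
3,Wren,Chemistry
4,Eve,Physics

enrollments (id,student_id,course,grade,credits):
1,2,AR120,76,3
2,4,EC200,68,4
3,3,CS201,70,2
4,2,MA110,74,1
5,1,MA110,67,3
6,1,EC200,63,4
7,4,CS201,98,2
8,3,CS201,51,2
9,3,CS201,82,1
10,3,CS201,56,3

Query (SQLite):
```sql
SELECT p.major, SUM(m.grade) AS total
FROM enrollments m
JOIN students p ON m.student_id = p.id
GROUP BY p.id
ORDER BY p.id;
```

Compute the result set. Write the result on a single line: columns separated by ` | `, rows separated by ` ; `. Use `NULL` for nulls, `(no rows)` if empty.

Physics | 130 ; Math | 150 ; Chemistry | 259 ; Physics | 166

Join each enrollments row to its students via student_id.
Group joined rows by students.id; compute SUM(m.grade) per group.
  1: ids {5, 6} → SUM(m.grade)=130
  2: ids {1, 4} → SUM(m.grade)=150
  3: ids {3, 8, 9, 10} → SUM(m.grade)=259
  4: ids {2, 7} → SUM(m.grade)=166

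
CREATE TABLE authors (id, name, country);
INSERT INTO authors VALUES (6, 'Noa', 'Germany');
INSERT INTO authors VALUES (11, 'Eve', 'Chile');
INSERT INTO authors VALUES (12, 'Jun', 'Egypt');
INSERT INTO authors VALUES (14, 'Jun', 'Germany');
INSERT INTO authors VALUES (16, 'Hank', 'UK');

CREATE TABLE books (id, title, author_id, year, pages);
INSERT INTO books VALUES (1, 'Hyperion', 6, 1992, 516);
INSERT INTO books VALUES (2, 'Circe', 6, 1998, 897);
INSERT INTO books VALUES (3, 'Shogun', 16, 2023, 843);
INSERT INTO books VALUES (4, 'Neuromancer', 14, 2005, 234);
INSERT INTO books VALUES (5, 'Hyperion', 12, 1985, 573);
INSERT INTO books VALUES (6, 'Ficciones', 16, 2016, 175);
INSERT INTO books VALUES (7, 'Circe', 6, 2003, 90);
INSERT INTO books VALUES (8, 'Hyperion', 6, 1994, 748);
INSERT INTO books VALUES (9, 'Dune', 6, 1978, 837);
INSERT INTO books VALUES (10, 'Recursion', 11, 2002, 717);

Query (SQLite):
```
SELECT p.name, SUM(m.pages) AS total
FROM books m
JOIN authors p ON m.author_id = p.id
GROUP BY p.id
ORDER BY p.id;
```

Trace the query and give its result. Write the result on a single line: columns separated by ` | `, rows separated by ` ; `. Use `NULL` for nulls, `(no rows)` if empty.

Noa | 3088 ; Eve | 717 ; Jun | 573 ; Jun | 234 ; Hank | 1018

Join each books row to its authors via author_id.
Group joined rows by authors.id; compute SUM(m.pages) per group.
  6: ids {1, 2, 7, 8, 9} → SUM(m.pages)=3088
  11: ids {10} → SUM(m.pages)=717
  12: ids {5} → SUM(m.pages)=573
  14: ids {4} → SUM(m.pages)=234
  16: ids {3, 6} → SUM(m.pages)=1018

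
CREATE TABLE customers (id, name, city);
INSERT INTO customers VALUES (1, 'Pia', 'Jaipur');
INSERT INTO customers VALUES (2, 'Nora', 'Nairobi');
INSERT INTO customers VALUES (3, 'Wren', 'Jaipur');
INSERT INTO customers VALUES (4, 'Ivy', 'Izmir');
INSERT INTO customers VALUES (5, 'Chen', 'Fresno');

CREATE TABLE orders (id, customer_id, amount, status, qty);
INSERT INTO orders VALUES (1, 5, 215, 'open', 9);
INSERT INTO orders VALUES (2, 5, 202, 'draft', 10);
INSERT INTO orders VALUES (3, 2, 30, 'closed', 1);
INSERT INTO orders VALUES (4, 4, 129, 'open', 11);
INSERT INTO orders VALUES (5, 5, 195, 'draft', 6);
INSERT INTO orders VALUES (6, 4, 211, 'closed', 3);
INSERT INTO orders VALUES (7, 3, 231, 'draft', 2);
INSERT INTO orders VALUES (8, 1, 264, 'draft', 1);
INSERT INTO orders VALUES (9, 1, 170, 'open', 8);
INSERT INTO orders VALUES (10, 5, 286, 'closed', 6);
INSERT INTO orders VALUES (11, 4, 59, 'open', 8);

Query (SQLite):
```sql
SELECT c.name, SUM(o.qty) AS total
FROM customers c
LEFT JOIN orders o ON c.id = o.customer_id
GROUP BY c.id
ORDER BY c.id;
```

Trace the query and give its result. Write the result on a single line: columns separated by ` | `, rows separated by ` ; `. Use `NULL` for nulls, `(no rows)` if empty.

LEFT JOIN keeps every customers row; unmatched ones get NULL for orders columns.
Group by customers.id and compute SUM(o.qty). SUM over an all-NULL group is NULL.
  1: ids {8, 9} → SUM(o.qty)=9
  2: ids {3} → SUM(o.qty)=1
  3: ids {7} → SUM(o.qty)=2
  4: ids {4, 6, 11} → SUM(o.qty)=22
  5: ids {1, 2, 5, 10} → SUM(o.qty)=31

Pia | 9 ; Nora | 1 ; Wren | 2 ; Ivy | 22 ; Chen | 31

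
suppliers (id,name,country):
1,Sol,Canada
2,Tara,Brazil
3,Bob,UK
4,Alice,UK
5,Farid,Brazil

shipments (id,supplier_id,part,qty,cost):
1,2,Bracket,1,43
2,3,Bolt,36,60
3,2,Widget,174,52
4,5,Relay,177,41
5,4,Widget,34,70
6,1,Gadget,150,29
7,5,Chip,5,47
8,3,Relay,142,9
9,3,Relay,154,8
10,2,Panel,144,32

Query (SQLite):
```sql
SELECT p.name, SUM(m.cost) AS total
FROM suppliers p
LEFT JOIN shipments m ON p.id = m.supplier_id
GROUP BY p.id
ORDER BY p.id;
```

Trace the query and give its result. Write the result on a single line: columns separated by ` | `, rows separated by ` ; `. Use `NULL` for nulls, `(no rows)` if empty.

LEFT JOIN keeps every suppliers row; unmatched ones get NULL for shipments columns.
Group by suppliers.id and compute SUM(m.cost). SUM over an all-NULL group is NULL.
  1: ids {6} → SUM(m.cost)=29
  2: ids {1, 3, 10} → SUM(m.cost)=127
  3: ids {2, 8, 9} → SUM(m.cost)=77
  4: ids {5} → SUM(m.cost)=70
  5: ids {4, 7} → SUM(m.cost)=88

Sol | 29 ; Tara | 127 ; Bob | 77 ; Alice | 70 ; Farid | 88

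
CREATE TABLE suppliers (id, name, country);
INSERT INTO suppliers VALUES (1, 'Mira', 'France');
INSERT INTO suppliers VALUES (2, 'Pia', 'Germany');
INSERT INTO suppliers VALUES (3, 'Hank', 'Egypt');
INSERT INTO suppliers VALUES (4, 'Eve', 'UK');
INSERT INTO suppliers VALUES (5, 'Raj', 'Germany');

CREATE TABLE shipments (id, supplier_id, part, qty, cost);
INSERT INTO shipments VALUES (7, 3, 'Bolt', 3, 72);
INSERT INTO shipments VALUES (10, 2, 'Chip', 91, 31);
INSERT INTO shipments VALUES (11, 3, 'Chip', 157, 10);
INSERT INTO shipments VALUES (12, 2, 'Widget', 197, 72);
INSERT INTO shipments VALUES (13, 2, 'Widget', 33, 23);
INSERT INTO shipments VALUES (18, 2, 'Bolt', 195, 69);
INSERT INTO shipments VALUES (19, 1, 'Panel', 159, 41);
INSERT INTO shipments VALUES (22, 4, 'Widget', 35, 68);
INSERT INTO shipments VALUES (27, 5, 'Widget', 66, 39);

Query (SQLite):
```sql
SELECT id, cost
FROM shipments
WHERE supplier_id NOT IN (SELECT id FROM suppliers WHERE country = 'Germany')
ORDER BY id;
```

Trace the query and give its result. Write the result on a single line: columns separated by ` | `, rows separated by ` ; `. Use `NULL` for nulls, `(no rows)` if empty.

Inner query: suppliers.id where country = 'Germany'.
Outer: keep shipments rows whose supplier_id is not in that set.
Inner query → {2, 5}

7 | 72 ; 11 | 10 ; 19 | 41 ; 22 | 68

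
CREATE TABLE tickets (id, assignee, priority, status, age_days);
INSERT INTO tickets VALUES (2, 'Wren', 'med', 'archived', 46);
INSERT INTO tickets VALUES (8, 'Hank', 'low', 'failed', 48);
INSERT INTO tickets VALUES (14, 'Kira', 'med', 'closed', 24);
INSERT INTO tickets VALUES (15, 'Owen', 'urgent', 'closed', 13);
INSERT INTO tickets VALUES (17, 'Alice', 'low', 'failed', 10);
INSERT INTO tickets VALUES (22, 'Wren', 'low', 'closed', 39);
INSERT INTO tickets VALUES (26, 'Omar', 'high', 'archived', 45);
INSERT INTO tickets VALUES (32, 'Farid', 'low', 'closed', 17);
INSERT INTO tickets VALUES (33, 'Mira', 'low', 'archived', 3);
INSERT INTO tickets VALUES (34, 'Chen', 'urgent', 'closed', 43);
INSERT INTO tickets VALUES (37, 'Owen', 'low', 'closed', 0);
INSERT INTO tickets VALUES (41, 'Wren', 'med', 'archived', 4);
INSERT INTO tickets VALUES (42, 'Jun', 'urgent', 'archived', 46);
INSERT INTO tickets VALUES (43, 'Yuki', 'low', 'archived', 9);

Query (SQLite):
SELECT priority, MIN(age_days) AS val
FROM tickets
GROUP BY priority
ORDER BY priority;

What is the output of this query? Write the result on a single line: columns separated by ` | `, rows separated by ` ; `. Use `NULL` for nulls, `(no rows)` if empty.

Partition tickets by priority; compute MIN(age_days) within each group.
  high: ids {26} → MIN(age_days)=45
  low: ids {8, 17, 22, 32, 33, 37, 43} → MIN(age_days)=0
  med: ids {2, 14, 41} → MIN(age_days)=4
  urgent: ids {15, 34, 42} → MIN(age_days)=13

high | 45 ; low | 0 ; med | 4 ; urgent | 13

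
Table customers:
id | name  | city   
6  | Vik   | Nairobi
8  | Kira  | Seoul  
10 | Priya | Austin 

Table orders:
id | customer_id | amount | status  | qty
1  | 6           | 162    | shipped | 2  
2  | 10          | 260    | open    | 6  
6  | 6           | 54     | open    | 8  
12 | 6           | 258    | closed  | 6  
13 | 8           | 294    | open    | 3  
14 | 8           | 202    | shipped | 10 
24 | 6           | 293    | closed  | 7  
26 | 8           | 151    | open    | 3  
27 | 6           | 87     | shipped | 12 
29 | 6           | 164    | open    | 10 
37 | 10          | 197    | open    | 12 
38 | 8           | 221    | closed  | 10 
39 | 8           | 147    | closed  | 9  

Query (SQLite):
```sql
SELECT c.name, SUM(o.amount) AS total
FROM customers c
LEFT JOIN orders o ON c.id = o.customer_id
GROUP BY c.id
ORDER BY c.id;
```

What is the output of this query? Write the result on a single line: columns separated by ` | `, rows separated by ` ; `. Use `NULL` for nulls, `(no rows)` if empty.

LEFT JOIN keeps every customers row; unmatched ones get NULL for orders columns.
Group by customers.id and compute SUM(o.amount). SUM over an all-NULL group is NULL.
  6: ids {1, 6, 12, 24, 27, 29} → SUM(o.amount)=1018
  8: ids {13, 14, 26, 38, 39} → SUM(o.amount)=1015
  10: ids {2, 37} → SUM(o.amount)=457

Vik | 1018 ; Kira | 1015 ; Priya | 457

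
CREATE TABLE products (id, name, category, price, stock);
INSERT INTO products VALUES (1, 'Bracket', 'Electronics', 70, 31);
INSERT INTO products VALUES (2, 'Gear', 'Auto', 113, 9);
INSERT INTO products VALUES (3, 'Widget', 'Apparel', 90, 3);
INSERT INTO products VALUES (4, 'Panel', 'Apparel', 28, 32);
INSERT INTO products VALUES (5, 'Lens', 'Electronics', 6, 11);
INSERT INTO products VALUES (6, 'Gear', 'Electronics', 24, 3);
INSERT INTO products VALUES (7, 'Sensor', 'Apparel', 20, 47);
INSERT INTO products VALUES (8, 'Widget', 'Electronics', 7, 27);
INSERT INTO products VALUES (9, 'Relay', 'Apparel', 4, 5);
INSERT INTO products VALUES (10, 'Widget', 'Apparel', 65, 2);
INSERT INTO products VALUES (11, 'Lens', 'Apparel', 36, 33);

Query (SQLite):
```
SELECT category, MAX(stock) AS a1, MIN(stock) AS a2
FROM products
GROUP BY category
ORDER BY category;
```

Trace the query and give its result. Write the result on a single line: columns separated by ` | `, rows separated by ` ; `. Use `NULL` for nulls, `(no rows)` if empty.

Apparel | 47 | 2 ; Auto | 9 | 9 ; Electronics | 31 | 3

Group products by category.
Per group compute: MAX(stock), MIN(stock).
  Apparel: ids {3, 4, 7, 9, 10, 11} → MAX(stock)=47, MIN(stock)=2
  Auto: ids {2} → MAX(stock)=9, MIN(stock)=9
  Electronics: ids {1, 5, 6, 8} → MAX(stock)=31, MIN(stock)=3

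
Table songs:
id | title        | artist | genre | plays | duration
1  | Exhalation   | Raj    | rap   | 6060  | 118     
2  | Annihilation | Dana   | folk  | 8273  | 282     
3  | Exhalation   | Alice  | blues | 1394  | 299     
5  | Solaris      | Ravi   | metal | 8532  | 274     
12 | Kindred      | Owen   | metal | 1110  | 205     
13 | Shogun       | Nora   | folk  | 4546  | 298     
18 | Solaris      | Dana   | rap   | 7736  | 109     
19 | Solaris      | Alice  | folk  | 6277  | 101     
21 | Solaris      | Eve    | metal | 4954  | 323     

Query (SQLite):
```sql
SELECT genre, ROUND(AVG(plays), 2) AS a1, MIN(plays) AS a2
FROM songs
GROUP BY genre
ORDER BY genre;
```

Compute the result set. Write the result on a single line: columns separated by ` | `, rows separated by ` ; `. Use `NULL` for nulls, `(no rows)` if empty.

Group songs by genre.
Per group compute: ROUND(AVG(plays), 2), MIN(plays).
  blues: ids {3} → ROUND(AVG(plays), 2)=1394, MIN(plays)=1394
  folk: ids {2, 13, 19} → ROUND(AVG(plays), 2)=6365.33, MIN(plays)=4546
  metal: ids {5, 12, 21} → ROUND(AVG(plays), 2)=4865.33, MIN(plays)=1110
  rap: ids {1, 18} → ROUND(AVG(plays), 2)=6898, MIN(plays)=6060

blues | 1394 | 1394 ; folk | 6365.33 | 4546 ; metal | 4865.33 | 1110 ; rap | 6898 | 6060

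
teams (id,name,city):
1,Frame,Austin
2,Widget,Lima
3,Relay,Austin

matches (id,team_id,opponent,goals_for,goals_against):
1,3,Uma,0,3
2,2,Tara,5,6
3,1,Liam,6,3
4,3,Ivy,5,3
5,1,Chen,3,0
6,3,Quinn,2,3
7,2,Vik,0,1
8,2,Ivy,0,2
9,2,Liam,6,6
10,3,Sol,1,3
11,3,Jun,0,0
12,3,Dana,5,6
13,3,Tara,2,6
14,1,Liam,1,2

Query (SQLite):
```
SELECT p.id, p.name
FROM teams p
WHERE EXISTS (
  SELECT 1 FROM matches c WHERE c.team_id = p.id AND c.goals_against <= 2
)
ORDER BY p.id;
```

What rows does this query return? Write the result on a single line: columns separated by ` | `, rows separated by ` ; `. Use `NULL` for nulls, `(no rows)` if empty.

For each teams row, check whether any matches with matching team_id has goals_against <= 2.
Keep rows where that is true.

1 | Frame ; 2 | Widget ; 3 | Relay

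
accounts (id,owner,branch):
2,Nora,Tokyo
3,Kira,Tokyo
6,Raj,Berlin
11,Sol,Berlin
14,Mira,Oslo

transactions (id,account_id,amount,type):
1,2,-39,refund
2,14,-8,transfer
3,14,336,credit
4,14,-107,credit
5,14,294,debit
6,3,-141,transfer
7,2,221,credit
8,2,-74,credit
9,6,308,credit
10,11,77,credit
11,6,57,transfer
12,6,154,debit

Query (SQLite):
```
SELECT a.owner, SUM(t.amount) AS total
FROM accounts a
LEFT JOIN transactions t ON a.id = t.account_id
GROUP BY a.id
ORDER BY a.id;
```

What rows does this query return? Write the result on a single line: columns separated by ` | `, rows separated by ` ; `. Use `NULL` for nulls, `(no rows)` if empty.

Nora | 108 ; Kira | -141 ; Raj | 519 ; Sol | 77 ; Mira | 515

LEFT JOIN keeps every accounts row; unmatched ones get NULL for transactions columns.
Group by accounts.id and compute SUM(t.amount). SUM over an all-NULL group is NULL.
  2: ids {1, 7, 8} → SUM(t.amount)=108
  3: ids {6} → SUM(t.amount)=-141
  6: ids {9, 11, 12} → SUM(t.amount)=519
  11: ids {10} → SUM(t.amount)=77
  14: ids {2, 3, 4, 5} → SUM(t.amount)=515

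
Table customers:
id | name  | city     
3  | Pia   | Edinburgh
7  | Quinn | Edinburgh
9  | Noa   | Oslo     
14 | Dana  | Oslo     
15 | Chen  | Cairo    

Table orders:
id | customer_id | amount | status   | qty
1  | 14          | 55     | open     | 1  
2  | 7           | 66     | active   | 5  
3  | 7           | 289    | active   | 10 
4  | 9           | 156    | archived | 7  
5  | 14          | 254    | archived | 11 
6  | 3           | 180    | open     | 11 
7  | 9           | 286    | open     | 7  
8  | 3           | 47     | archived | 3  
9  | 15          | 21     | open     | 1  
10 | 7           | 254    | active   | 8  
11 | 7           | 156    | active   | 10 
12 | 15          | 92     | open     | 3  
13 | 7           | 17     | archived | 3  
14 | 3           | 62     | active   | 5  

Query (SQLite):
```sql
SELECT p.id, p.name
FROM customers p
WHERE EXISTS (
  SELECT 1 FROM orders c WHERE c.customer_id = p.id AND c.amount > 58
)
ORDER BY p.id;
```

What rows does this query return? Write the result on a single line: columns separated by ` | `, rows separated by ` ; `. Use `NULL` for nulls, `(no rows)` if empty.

For each customers row, check whether any orders with matching customer_id has amount > 58.
Keep rows where that is true.

3 | Pia ; 7 | Quinn ; 9 | Noa ; 14 | Dana ; 15 | Chen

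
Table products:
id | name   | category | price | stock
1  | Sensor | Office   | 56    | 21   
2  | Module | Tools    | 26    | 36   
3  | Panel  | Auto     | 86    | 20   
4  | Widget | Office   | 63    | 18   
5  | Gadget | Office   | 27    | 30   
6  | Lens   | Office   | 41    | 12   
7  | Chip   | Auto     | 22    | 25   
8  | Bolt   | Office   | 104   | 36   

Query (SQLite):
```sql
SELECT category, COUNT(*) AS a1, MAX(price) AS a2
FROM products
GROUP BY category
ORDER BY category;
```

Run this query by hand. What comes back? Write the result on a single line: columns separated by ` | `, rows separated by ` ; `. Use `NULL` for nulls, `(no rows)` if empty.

Group products by category.
Per group compute: COUNT(*), MAX(price).
  Auto: ids {3, 7} → COUNT(*)=2, MAX(price)=86
  Office: ids {1, 4, 5, 6, 8} → COUNT(*)=5, MAX(price)=104
  Tools: ids {2} → COUNT(*)=1, MAX(price)=26

Auto | 2 | 86 ; Office | 5 | 104 ; Tools | 1 | 26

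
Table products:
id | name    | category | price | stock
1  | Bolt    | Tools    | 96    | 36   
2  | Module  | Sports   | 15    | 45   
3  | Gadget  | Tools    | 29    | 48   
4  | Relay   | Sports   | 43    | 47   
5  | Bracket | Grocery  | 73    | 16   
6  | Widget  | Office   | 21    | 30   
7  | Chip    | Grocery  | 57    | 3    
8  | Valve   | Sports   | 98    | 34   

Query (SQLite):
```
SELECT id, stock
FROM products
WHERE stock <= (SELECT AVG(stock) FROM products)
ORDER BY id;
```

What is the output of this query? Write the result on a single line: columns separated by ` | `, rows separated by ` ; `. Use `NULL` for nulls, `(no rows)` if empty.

5 | 16 ; 6 | 30 ; 7 | 3

Scalar subquery: AVG(stock) over all products rows = 32.375.
Keep rows where stock <= that value.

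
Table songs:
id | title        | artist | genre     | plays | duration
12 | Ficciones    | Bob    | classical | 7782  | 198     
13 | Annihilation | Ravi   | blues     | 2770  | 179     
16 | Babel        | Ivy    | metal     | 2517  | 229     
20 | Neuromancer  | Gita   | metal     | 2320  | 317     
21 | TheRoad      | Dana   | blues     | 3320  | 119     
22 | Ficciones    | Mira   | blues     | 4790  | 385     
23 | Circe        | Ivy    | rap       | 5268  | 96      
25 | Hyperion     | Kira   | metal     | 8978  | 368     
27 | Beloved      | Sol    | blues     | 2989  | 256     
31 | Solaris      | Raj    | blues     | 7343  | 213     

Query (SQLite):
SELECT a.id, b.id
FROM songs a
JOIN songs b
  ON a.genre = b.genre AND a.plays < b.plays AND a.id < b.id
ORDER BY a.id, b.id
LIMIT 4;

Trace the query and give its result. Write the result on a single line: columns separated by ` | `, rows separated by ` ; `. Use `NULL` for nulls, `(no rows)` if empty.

13 | 21 ; 13 | 22 ; 13 | 27 ; 13 | 31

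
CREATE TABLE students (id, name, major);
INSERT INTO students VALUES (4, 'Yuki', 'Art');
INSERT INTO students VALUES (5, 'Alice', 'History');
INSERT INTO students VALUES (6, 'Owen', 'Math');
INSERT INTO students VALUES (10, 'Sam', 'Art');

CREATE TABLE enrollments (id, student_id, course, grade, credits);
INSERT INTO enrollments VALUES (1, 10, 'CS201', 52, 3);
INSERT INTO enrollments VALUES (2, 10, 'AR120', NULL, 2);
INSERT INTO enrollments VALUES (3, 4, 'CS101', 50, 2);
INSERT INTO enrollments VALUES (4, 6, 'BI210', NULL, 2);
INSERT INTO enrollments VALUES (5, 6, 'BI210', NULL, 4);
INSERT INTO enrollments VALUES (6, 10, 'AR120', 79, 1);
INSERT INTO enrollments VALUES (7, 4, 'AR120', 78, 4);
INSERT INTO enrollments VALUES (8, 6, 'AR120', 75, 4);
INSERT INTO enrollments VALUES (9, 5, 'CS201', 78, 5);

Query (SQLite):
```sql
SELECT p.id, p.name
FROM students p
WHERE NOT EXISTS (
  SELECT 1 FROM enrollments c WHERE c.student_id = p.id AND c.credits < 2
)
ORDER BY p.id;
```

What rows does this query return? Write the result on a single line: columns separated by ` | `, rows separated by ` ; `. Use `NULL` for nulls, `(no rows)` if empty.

4 | Yuki ; 5 | Alice ; 6 | Owen

For each students row, check whether any enrollments with matching student_id has credits < 2.
Keep rows where that is false.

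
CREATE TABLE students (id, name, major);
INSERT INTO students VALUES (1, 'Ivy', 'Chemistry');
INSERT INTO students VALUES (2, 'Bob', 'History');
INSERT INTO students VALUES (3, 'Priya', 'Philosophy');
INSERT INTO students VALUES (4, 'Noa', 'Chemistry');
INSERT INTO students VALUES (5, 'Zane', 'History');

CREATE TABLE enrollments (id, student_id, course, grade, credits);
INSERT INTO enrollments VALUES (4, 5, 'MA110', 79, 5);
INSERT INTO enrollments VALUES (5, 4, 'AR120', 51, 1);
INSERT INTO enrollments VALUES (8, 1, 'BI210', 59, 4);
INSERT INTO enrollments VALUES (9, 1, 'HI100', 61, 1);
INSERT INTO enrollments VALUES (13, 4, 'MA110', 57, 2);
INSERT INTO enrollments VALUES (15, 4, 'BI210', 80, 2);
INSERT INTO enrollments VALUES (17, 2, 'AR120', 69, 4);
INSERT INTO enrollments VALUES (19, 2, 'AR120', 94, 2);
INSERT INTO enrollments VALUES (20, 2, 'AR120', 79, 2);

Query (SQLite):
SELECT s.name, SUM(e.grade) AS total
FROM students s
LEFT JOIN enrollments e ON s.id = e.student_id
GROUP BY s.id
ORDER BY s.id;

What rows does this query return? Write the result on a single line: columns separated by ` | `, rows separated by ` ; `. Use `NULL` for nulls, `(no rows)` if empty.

Ivy | 120 ; Bob | 242 ; Priya | NULL ; Noa | 188 ; Zane | 79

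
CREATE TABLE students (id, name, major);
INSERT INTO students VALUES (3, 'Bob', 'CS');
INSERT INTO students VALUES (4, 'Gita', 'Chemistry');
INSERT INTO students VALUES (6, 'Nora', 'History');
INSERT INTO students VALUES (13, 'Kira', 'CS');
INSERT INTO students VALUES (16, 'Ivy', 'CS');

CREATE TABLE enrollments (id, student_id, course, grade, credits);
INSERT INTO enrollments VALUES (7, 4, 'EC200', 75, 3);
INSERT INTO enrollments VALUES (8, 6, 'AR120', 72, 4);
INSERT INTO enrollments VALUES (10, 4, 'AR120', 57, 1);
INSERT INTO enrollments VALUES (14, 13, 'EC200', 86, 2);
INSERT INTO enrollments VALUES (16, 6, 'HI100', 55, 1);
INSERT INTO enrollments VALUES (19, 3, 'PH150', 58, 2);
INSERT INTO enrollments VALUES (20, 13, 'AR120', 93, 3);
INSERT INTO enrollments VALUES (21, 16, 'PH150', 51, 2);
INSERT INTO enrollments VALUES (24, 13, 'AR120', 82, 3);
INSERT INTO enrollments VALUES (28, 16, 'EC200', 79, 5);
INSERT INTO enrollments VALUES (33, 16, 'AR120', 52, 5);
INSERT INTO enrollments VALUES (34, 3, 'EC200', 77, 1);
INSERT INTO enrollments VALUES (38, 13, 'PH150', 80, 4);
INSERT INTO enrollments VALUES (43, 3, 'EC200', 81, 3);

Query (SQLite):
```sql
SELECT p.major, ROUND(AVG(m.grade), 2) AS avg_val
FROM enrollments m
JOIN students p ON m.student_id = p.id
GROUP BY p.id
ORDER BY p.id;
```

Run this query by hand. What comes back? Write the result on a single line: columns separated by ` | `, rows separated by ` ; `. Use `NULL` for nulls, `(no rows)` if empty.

Join each enrollments row to its students via student_id.
Group joined rows by students.id; compute ROUND(AVG(m.grade), 2) per group.
  3: ids {19, 34, 43} → ROUND(AVG(m.grade), 2)=72
  4: ids {7, 10} → ROUND(AVG(m.grade), 2)=66
  6: ids {8, 16} → ROUND(AVG(m.grade), 2)=63.5
  13: ids {14, 20, 24, 38} → ROUND(AVG(m.grade), 2)=85.25
  16: ids {21, 28, 33} → ROUND(AVG(m.grade), 2)=60.67

CS | 72 ; Chemistry | 66 ; History | 63.5 ; CS | 85.25 ; CS | 60.67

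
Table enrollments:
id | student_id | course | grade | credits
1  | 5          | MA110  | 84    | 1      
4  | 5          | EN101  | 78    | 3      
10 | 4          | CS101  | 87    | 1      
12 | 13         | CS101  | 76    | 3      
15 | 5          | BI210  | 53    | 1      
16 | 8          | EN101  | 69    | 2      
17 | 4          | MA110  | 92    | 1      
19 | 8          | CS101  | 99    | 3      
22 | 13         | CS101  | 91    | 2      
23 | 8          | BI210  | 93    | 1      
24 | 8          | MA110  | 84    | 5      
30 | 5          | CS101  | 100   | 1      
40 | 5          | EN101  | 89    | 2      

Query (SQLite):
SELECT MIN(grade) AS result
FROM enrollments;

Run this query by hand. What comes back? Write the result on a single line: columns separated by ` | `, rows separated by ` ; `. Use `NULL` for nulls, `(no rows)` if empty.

53

All grade values: [84, 78, 87, 76, 53, 69, 92, 99, 91, 93, 84, 100, 89].
MIN of non-NULL values = 53.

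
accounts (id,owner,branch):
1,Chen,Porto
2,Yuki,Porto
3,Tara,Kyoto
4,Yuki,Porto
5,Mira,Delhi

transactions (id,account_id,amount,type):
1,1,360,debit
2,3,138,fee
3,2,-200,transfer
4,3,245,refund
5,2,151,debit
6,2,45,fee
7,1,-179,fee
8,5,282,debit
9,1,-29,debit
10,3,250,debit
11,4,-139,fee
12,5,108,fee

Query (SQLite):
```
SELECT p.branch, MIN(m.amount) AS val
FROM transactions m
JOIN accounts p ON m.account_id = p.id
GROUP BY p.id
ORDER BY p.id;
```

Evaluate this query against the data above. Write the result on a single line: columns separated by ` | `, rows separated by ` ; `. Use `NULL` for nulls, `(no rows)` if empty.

Join each transactions row to its accounts via account_id.
Group joined rows by accounts.id; compute MIN(m.amount) per group.
  1: ids {1, 7, 9} → MIN(m.amount)=-179
  2: ids {3, 5, 6} → MIN(m.amount)=-200
  3: ids {2, 4, 10} → MIN(m.amount)=138
  4: ids {11} → MIN(m.amount)=-139
  5: ids {8, 12} → MIN(m.amount)=108

Porto | -179 ; Porto | -200 ; Kyoto | 138 ; Porto | -139 ; Delhi | 108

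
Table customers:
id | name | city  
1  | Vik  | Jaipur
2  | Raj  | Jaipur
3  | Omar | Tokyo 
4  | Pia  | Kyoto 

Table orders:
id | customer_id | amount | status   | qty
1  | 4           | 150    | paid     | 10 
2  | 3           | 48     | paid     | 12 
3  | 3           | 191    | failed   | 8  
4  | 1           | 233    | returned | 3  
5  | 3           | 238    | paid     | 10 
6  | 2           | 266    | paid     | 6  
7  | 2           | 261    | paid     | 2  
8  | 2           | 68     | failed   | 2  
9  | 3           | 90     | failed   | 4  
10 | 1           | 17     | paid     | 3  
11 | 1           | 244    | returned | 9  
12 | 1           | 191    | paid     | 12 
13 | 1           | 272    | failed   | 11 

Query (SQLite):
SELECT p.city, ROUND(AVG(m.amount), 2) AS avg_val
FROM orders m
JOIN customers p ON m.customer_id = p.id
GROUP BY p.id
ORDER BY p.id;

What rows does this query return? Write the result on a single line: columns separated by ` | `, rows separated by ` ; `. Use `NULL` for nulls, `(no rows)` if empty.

Join each orders row to its customers via customer_id.
Group joined rows by customers.id; compute ROUND(AVG(m.amount), 2) per group.
  1: ids {4, 10, 11, 12, 13} → ROUND(AVG(m.amount), 2)=191.4
  2: ids {6, 7, 8} → ROUND(AVG(m.amount), 2)=198.33
  3: ids {2, 3, 5, 9} → ROUND(AVG(m.amount), 2)=141.75
  4: ids {1} → ROUND(AVG(m.amount), 2)=150

Jaipur | 191.4 ; Jaipur | 198.33 ; Tokyo | 141.75 ; Kyoto | 150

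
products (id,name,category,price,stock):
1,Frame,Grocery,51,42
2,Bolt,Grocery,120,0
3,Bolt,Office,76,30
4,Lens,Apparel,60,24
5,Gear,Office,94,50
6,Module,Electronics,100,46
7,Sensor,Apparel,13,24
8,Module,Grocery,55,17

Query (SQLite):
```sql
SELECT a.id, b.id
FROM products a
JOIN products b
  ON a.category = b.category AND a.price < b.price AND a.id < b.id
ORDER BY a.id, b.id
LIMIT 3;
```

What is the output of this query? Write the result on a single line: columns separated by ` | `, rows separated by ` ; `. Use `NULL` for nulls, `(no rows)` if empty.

1 | 2 ; 1 | 8 ; 3 | 5

Pairs (a,b) with same category, a.price < b.price, a.id < b.id.
category groups: Apparel:{4,7} Electronics:{6} Grocery:{1,2,8} Office:{3,5}
Ordered by (a.id, b.id); first 3.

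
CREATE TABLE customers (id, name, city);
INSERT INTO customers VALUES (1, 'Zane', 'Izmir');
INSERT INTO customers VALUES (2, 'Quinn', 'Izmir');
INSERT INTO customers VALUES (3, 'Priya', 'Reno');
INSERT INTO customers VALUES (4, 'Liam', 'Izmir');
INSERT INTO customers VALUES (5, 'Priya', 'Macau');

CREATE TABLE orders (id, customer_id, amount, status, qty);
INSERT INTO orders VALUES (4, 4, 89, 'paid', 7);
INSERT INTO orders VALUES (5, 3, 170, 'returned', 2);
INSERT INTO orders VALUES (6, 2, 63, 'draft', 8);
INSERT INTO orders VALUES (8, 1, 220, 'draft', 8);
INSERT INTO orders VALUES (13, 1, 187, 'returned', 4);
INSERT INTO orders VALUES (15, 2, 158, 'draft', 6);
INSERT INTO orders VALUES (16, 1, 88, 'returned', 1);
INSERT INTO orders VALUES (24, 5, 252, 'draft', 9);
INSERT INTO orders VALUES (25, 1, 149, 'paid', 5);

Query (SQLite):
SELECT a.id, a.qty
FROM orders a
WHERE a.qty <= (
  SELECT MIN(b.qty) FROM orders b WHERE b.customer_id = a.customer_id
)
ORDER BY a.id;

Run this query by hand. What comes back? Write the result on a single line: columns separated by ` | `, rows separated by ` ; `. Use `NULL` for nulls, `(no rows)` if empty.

For each orders row a, compute MIN(qty) over rows sharing a.customer_id.
Keep row a if a.qty <= that per-group MIN.
  customer_id=1: MIN(qty) = 1
  customer_id=2: MIN(qty) = 6
  customer_id=3: MIN(qty) = 2
  customer_id=4: MIN(qty) = 7
  customer_id=5: MIN(qty) = 9

4 | 7 ; 5 | 2 ; 15 | 6 ; 16 | 1 ; 24 | 9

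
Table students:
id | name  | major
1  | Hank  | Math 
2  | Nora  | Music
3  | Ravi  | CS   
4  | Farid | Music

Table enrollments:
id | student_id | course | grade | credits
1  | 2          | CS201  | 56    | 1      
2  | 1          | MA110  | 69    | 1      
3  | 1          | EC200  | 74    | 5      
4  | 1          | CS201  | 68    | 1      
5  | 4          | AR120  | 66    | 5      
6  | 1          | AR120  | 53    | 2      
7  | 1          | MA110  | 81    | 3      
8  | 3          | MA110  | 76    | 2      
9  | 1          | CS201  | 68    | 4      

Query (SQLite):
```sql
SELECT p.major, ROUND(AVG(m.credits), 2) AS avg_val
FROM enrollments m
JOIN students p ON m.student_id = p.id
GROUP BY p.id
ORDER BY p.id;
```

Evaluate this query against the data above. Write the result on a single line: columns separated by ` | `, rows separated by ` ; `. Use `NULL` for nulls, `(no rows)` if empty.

Math | 2.67 ; Music | 1 ; CS | 2 ; Music | 5

Join each enrollments row to its students via student_id.
Group joined rows by students.id; compute ROUND(AVG(m.credits), 2) per group.
  1: ids {2, 3, 4, 6, 7, 9} → ROUND(AVG(m.credits), 2)=2.67
  2: ids {1} → ROUND(AVG(m.credits), 2)=1
  3: ids {8} → ROUND(AVG(m.credits), 2)=2
  4: ids {5} → ROUND(AVG(m.credits), 2)=5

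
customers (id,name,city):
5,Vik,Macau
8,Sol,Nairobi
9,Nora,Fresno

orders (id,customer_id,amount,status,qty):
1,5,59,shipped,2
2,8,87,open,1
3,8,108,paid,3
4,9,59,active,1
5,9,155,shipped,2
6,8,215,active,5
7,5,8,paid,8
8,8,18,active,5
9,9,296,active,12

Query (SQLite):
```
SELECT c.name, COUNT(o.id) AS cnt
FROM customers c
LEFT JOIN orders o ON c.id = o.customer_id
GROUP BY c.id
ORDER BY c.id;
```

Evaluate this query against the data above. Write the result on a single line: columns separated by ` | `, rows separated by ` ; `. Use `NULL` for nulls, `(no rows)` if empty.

Vik | 2 ; Sol | 4 ; Nora | 3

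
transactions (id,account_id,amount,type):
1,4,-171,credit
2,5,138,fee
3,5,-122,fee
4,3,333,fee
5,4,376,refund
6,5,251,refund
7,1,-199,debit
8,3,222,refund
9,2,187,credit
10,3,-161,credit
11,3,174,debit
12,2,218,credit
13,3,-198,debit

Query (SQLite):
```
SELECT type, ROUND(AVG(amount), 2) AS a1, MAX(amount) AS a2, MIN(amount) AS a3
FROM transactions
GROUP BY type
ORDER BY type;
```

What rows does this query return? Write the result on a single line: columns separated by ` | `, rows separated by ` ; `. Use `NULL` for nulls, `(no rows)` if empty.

Group transactions by type.
Per group compute: ROUND(AVG(amount), 2), MAX(amount), MIN(amount).
  credit: ids {1, 9, 10, 12} → ROUND(AVG(amount), 2)=18.25, MAX(amount)=218, MIN(amount)=-171
  debit: ids {7, 11, 13} → ROUND(AVG(amount), 2)=-74.33, MAX(amount)=174, MIN(amount)=-199
  fee: ids {2, 3, 4} → ROUND(AVG(amount), 2)=116.33, MAX(amount)=333, MIN(amount)=-122
  refund: ids {5, 6, 8} → ROUND(AVG(amount), 2)=283, MAX(amount)=376, MIN(amount)=222

credit | 18.25 | 218 | -171 ; debit | -74.33 | 174 | -199 ; fee | 116.33 | 333 | -122 ; refund | 283 | 376 | 222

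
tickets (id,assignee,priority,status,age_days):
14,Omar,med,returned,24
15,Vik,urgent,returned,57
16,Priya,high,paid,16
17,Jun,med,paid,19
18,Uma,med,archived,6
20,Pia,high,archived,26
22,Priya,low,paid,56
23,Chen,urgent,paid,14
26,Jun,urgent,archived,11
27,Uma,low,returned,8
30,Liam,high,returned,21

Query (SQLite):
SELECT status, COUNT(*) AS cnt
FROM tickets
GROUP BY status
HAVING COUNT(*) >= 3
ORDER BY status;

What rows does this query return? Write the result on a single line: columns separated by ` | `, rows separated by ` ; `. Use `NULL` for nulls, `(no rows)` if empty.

Partition tickets by status; compute COUNT(*) within each group.
HAVING: keep groups with count ≥ 3.
  archived: ids {18, 20, 26} → COUNT(*)=3
  paid: ids {16, 17, 22, 23} → COUNT(*)=4
  returned: ids {14, 15, 27, 30} → COUNT(*)=4

archived | 3 ; paid | 4 ; returned | 4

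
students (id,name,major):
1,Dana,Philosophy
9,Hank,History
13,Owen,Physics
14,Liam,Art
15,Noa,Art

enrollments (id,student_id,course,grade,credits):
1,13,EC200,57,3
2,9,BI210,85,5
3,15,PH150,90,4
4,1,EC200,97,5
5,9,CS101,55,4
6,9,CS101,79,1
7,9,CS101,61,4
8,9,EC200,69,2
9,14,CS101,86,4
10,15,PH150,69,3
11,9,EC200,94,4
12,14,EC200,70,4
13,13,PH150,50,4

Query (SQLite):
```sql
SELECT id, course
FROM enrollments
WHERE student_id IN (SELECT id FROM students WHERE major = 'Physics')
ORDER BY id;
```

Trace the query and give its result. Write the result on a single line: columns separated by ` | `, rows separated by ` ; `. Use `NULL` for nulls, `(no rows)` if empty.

1 | EC200 ; 13 | PH150

Inner query: students.id where major = 'Physics'.
Outer: keep enrollments rows whose student_id is in that set.
Inner query → {13}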